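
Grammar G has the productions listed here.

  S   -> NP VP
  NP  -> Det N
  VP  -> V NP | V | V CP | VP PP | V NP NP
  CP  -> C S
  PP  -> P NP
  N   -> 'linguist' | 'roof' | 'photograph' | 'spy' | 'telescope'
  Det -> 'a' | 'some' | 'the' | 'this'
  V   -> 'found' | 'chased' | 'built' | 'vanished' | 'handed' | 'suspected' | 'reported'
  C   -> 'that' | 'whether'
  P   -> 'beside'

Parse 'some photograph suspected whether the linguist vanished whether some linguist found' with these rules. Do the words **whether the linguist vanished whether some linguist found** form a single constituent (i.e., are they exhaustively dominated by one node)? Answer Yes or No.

[S [NP [Det some] [N photograph]] [VP [V suspected] [CP [C whether] [S [NP [Det the] [N linguist]] [VP [V vanished] [CP [C whether] [S [NP [Det some] [N linguist]] [VP [V found]]]]]]]]]
The words 'whether the linguist vanished whether some linguist found' are exhaustively dominated by a single CP node (built by CP → C S), so they form a constituent.

Yes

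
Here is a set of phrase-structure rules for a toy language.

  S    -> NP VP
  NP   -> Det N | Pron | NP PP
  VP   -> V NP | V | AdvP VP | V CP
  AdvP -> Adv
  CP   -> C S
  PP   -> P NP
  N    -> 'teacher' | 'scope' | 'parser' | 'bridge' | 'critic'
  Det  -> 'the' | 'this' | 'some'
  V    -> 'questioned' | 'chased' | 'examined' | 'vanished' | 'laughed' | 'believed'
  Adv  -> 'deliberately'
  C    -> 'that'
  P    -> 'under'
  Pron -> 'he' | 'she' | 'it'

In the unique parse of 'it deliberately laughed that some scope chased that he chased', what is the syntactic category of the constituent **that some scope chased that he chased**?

CP

S
  NP
    Pron: it
  VP
    AdvP
      Adv: deliberately
    VP
      V: laughed
      CP
        C: that
        S
          NP
            Det: some
            N: scope
          VP
            V: chased
            CP
              C: that
              S
                NP
                  Pron: he
                VP
                  V: chased
The span 'that some scope chased that he chased' is the CP node built by CP → C S.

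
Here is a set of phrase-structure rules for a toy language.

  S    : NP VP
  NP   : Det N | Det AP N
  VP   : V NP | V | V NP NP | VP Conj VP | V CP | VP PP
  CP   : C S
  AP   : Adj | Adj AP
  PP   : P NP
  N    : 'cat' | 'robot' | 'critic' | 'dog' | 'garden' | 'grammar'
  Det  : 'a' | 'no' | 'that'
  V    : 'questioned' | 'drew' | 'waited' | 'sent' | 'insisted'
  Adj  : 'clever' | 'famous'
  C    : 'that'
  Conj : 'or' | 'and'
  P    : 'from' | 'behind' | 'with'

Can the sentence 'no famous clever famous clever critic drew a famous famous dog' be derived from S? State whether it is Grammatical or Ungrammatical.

Grammatical

S
  NP
    Det: no
    AP
      Adj: famous
      AP
        Adj: clever
        AP
          Adj: famous
          AP
            Adj: clever
    N: critic
  VP
    V: drew
    NP
      Det: a
      AP
        Adj: famous
        AP
          Adj: famous
      N: dog
Each bracket corresponds to one application of a listed rule, so the string is derivable from S.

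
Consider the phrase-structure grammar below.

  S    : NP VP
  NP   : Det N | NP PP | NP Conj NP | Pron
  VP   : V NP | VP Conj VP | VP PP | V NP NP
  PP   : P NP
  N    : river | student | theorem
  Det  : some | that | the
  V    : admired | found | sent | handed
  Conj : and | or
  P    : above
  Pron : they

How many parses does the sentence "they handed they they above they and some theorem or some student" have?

Two of the 7 distinct bracketings:
[S [NP [Pron they]] [VP [VP [V handed] [NP [Pron they]] [NP [Pron they]]] [PP [P above] [NP [NP [Pron they]] [Conj and] [NP [NP [Det some] [N theorem]] [Conj or] [NP [Det some] [N student]]]]]]]
[S [NP [Pron they]] [VP [VP [V handed] [NP [Pron they]] [NP [Pron they]]] [PP [P above] [NP [NP [NP [Pron they]] [Conj and] [NP [Det some] [N theorem]]] [Conj or] [NP [Det some] [N student]]]]]]
The trees differ in how a recursive rule is bracketed over the same span.

7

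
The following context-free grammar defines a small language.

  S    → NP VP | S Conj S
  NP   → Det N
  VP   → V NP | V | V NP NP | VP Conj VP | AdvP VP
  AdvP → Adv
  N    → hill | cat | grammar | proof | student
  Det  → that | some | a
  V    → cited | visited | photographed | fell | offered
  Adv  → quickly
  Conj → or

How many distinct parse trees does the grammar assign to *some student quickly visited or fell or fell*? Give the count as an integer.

Two of the 5 distinct bracketings:
[S [NP [Det some] [N student]] [VP [VP [AdvP [Adv quickly]] [VP [V visited]]] [Conj or] [VP [VP [V fell]] [Conj or] [VP [V fell]]]]]
[S [NP [Det some] [N student]] [VP [VP [VP [AdvP [Adv quickly]] [VP [V visited]]] [Conj or] [VP [V fell]]] [Conj or] [VP [V fell]]]]
The trees differ in how a recursive rule is bracketed over the same span.

5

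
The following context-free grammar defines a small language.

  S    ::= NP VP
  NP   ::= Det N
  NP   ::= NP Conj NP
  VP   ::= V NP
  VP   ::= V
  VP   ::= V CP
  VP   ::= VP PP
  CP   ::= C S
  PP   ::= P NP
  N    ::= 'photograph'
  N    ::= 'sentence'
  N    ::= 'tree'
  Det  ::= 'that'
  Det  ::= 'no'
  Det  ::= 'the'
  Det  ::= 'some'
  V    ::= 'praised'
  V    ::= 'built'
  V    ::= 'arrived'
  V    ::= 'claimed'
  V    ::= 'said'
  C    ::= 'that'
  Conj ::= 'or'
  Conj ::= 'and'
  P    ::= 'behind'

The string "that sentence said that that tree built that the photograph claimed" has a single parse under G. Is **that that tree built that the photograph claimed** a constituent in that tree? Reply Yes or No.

[S [NP [Det that] [N sentence]] [VP [V said] [CP [C that] [S [NP [Det that] [N tree]] [VP [V built] [CP [C that] [S [NP [Det the] [N photograph]] [VP [V claimed]]]]]]]]]
The words 'that that tree built that the photograph claimed' are exhaustively dominated by a single CP node (built by CP → C S), so they form a constituent.

Yes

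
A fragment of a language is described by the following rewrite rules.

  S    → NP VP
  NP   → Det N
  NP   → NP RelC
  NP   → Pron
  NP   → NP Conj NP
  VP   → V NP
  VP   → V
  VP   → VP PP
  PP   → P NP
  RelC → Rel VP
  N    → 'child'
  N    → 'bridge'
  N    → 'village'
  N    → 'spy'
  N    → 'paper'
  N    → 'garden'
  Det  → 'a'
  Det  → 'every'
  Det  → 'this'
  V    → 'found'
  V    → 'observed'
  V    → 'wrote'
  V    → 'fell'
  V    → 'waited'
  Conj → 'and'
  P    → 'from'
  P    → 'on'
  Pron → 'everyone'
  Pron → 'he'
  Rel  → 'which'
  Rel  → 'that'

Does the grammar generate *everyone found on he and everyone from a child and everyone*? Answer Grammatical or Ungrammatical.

Grammatical

S
  NP
    Pron: everyone
  VP
    VP
      VP
        V: found
      PP
        P: on
        NP
          NP
            Pron: he
          Conj: and
          NP
            Pron: everyone
    PP
      P: from
      NP
        NP
          Det: a
          N: child
        Conj: and
        NP
          Pron: everyone
Each bracket corresponds to one application of a listed rule, so the string is derivable from S.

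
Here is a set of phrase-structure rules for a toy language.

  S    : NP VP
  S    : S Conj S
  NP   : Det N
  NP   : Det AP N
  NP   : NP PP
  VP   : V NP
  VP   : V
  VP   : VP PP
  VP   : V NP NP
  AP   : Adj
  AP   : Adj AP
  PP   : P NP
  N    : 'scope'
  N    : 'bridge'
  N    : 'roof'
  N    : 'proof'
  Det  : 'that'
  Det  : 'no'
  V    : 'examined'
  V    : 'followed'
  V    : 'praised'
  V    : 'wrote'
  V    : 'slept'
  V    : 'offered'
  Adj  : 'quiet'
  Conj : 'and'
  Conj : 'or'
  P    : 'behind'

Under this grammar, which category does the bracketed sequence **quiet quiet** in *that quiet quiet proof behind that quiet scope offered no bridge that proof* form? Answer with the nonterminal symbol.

AP

S
  NP
    NP
      Det: that
      AP
        Adj: quiet
        AP
          Adj: quiet
      N: proof
    PP
      P: behind
      NP
        Det: that
        AP
          Adj: quiet
        N: scope
  VP
    V: offered
    NP
      Det: no
      N: bridge
    NP
      Det: that
      N: proof
The span 'quiet quiet' is the AP node built by AP → Adj AP.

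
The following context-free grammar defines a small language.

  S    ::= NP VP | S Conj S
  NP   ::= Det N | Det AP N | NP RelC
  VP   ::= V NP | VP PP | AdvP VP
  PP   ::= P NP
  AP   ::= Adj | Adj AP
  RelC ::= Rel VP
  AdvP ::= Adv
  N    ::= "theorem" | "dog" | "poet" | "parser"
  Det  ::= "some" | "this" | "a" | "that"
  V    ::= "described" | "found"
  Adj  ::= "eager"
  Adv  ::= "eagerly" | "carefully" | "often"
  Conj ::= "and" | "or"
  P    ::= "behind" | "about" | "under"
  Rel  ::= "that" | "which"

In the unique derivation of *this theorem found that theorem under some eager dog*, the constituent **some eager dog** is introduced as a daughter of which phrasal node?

PP

[S [NP [Det this] [N theorem]] [VP [VP [V found] [NP [Det that] [N theorem]]] [PP [P under] [NP [Det some] [AP [Adj eager]] [N dog]]]]]
The span 'some eager dog' is the NP node built by NP → Det AP N.
Its mother is the PP built by PP → P NP.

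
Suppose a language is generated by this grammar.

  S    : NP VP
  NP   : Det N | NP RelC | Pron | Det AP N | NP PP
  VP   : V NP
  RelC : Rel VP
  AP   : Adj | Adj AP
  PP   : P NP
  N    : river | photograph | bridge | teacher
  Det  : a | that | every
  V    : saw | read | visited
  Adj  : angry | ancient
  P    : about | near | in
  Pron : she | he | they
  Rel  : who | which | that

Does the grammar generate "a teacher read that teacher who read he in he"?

S
  NP
    Det: a
    N: teacher
  VP
    V: read
    NP
      NP
        Det: that
        N: teacher
      RelC
        Rel: who
        VP
          V: read
          NP
            NP
              Pron: he
            PP
              P: in
              NP
                Pron: he
Each bracket corresponds to one application of a listed rule, so the string is derivable from S.

Grammatical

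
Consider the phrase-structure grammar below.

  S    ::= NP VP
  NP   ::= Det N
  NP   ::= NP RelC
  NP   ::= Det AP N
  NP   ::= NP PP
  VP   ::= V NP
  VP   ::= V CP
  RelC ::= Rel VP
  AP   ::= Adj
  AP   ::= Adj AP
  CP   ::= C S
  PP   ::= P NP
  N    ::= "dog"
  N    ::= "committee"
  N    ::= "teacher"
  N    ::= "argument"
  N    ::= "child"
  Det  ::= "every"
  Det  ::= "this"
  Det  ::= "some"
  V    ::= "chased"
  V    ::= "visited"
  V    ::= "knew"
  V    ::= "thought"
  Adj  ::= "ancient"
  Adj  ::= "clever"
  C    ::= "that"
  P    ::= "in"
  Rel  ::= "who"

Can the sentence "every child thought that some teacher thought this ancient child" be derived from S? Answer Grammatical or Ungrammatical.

S
  NP
    Det: every
    N: child
  VP
    V: thought
    CP
      C: that
      S
        NP
          Det: some
          N: teacher
        VP
          V: thought
          NP
            Det: this
            AP
              Adj: ancient
            N: child
Every word is introduced by a lexical rule and the phrasal rules combine the resulting categories into a single S.

Grammatical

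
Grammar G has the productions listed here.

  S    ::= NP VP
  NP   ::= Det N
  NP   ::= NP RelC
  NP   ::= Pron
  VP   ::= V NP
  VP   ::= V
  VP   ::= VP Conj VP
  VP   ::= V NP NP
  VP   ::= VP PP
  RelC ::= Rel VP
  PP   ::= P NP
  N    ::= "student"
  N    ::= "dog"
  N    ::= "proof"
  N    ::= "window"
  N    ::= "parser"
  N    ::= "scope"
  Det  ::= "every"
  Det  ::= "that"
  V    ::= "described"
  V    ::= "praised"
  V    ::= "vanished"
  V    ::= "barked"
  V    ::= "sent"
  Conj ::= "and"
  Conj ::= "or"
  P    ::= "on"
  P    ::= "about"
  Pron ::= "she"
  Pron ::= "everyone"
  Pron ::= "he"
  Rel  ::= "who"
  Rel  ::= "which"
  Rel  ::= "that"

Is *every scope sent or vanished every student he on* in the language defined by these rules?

Ungrammatical

For S → NP VP, the only prefix that parses as NP is 'every scope', but the remainder 'sent or vanished every student he on' is not a VP under these rules.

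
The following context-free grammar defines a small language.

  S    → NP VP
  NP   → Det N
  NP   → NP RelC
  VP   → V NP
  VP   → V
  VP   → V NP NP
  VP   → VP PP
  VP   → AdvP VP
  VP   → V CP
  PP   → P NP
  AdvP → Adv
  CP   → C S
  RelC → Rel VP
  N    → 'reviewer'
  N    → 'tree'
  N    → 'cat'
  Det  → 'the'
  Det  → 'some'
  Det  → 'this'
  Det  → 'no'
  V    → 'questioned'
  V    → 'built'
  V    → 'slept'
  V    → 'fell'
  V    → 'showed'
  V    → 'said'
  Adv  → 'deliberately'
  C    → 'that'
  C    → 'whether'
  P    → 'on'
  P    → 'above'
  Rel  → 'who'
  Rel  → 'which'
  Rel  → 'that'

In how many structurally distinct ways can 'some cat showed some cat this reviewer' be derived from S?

[S [NP [Det some] [N cat]] [VP [V showed] [NP [Det some] [N cat]] [NP [Det this] [N reviewer]]]]
No rule offers an alternative attachment or grouping for any span, so this is the only derivation.

1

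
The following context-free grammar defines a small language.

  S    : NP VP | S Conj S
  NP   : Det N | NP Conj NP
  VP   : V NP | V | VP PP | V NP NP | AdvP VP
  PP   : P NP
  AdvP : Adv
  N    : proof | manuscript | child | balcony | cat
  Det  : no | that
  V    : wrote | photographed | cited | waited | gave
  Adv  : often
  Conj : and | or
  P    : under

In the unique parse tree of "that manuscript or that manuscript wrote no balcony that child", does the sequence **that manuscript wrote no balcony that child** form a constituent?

No

[S [NP [NP [Det that] [N manuscript]] [Conj or] [NP [Det that] [N manuscript]]] [VP [V wrote] [NP [Det no] [N balcony]] [NP [Det that] [N child]]]]
The smallest constituent containing 'that manuscript wrote no balcony that child' is the S spanning 'that manuscript or that manuscript wrote no balcony that child'; no single node in the tree dominates exactly the given words.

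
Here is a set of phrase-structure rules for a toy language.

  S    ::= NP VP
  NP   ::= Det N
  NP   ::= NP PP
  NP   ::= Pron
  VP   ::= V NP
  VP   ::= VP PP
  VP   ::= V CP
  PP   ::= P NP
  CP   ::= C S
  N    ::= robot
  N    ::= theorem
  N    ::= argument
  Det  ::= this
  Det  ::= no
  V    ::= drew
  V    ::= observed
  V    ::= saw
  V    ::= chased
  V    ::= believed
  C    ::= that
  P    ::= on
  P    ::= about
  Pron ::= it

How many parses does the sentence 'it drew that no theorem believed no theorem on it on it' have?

9

Two of the 9 distinct bracketings:
[S [NP [Pron it]] [VP [VP [V drew] [CP [C that] [S [NP [Det no] [N theorem]] [VP [V believed] [NP [Det no] [N theorem]]]]]] [PP [P on] [NP [NP [Pron it]] [PP [P on] [NP [Pron it]]]]]]]
[S [NP [Pron it]] [VP [VP [VP [V drew] [CP [C that] [S [NP [Det no] [N theorem]] [VP [V believed] [NP [Det no] [N theorem]]]]]] [PP [P on] [NP [Pron it]]]] [PP [P on] [NP [Pron it]]]]]
The difference turns on whether NP → NP PP is used at the relevant span, versus an alternative expansion of NP.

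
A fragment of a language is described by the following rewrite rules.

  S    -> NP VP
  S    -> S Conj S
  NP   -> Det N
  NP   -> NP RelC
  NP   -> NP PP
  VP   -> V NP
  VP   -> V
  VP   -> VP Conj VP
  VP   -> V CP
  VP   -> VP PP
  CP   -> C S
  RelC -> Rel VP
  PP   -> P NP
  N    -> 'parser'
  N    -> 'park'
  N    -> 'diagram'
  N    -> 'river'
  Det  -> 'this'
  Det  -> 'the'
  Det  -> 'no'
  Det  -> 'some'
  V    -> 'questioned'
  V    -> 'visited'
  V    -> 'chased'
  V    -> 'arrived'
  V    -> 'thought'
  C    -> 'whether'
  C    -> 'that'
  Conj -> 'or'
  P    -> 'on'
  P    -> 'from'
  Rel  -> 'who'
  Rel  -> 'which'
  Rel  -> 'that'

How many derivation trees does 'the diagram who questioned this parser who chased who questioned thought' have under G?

3

Two of the 3 distinct bracketings:
[S [NP [NP [Det the] [N diagram]] [RelC [Rel who] [VP [V questioned] [NP [NP [NP [Det this] [N parser]] [RelC [Rel who] [VP [V chased]]]] [RelC [Rel who] [VP [V questioned]]]]]]] [VP [V thought]]]
[S [NP [NP [NP [Det the] [N diagram]] [RelC [Rel who] [VP [V questioned] [NP [NP [Det this] [N parser]] [RelC [Rel who] [VP [V chased]]]]]]] [RelC [Rel who] [VP [V questioned]]]] [VP [V thought]]]
The trees differ in how a recursive rule is bracketed over the same span.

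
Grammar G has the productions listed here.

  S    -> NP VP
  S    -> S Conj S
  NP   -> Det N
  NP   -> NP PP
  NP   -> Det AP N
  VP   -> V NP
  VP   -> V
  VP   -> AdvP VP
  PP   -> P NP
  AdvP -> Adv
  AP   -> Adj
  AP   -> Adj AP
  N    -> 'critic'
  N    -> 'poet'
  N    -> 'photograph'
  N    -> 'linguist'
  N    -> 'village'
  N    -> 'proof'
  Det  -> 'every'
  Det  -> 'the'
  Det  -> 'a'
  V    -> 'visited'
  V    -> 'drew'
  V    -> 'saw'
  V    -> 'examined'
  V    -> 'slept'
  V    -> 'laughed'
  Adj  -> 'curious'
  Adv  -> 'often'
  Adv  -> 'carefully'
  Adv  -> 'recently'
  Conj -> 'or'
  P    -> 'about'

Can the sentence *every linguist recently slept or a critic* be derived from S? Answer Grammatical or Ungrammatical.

For S → NP VP, the only prefix that parses as NP is 'every linguist', but the remainder 'recently slept or a critic' is not a VP under these rules. The alternative S rule S → S Conj S likewise has no satisfying split.

Ungrammatical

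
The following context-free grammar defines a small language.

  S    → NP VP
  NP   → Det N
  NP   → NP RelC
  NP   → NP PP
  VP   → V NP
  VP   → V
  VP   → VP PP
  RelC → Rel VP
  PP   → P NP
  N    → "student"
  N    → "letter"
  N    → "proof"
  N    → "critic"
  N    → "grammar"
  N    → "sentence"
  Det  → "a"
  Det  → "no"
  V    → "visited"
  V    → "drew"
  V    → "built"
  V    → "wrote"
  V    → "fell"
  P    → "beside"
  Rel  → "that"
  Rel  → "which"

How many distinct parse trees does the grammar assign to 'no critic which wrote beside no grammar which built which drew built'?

Two of the 6 distinct bracketings:
[S [NP [NP [Det no] [N critic]] [RelC [Rel which] [VP [VP [V wrote]] [PP [P beside] [NP [NP [NP [Det no] [N grammar]] [RelC [Rel which] [VP [V built]]]] [RelC [Rel which] [VP [V drew]]]]]]]] [VP [V built]]]
[S [NP [NP [NP [Det no] [N critic]] [RelC [Rel which] [VP [VP [V wrote]] [PP [P beside] [NP [NP [Det no] [N grammar]] [RelC [Rel which] [VP [V built]]]]]]]] [RelC [Rel which] [VP [V drew]]]] [VP [V built]]]
The trees differ in how a recursive rule is bracketed over the same span.

6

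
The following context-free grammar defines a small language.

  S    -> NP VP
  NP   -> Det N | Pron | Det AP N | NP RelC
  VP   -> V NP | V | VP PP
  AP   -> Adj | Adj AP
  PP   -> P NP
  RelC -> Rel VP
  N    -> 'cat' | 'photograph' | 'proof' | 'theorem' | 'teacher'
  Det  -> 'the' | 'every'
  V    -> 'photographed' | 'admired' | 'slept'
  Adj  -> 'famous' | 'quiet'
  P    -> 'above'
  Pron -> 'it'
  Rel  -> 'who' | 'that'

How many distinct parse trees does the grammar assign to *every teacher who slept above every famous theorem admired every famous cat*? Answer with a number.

1

[S [NP [NP [Det every] [N teacher]] [RelC [Rel who] [VP [VP [V slept]] [PP [P above] [NP [Det every] [AP [Adj famous]] [N theorem]]]]]] [VP [V admired] [NP [Det every] [AP [Adj famous]] [N cat]]]]
No rule offers an alternative attachment or grouping for any span, so this is the only derivation.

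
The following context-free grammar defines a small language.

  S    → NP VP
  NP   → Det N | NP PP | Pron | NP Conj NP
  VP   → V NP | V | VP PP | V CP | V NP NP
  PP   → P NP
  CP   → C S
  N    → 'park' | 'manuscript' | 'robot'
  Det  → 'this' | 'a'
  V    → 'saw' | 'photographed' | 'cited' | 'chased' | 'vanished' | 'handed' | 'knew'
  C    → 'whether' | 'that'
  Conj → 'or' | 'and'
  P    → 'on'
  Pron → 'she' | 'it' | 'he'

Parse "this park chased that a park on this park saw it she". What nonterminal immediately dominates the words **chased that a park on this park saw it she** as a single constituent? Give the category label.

VP

S
  NP
    Det: this
    N: park
  VP
    V: chased
    CP
      C: that
      S
        NP
          NP
            Det: a
            N: park
          PP
            P: on
            NP
              Det: this
              N: park
        VP
          V: saw
          NP
            Pron: it
          NP
            Pron: she
The span 'chased that a park on this park saw it she' is the VP node built by VP → V CP.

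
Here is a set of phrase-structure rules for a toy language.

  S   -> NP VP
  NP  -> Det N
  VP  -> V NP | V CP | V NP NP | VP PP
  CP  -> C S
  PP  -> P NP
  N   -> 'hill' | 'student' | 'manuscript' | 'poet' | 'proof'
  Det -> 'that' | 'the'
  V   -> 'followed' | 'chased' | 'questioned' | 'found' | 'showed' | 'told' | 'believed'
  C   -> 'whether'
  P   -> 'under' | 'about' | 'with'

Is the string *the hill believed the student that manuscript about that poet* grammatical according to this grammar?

[S [NP [Det the] [N hill]] [VP [VP [V believed] [NP [Det the] [N student]] [NP [Det that] [N manuscript]]] [PP [P about] [NP [Det that] [N poet]]]]]
The bracketing above is licensed at every node by one of the given productions, with S at the root.

Grammatical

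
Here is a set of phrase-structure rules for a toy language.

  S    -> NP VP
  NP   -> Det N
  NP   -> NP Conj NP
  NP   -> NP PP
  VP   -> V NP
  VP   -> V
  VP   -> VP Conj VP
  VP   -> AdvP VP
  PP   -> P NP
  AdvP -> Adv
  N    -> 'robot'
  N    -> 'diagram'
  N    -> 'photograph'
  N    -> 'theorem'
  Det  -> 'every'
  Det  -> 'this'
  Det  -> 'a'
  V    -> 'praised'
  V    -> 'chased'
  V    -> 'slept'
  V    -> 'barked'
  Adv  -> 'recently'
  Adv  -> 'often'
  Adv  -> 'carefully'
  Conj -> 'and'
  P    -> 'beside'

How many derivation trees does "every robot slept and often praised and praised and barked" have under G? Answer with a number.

9

Two of the 9 distinct bracketings:
[S [NP [Det every] [N robot]] [VP [VP [V slept]] [Conj and] [VP [VP [AdvP [Adv often]] [VP [V praised]]] [Conj and] [VP [VP [V praised]] [Conj and] [VP [V barked]]]]]]
[S [NP [Det every] [N robot]] [VP [VP [V slept]] [Conj and] [VP [VP [VP [AdvP [Adv often]] [VP [V praised]]] [Conj and] [VP [V praised]]] [Conj and] [VP [V barked]]]]]
The trees differ in how a recursive rule is bracketed over the same span.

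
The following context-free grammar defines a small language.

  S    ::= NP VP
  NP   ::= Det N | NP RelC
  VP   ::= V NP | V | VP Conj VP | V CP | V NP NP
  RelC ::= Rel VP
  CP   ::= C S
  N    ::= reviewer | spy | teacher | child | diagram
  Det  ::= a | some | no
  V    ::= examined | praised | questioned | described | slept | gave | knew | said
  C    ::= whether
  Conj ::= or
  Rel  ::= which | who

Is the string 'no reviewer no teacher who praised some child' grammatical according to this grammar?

For S → NP VP, the only prefix that parses as NP is 'no reviewer', but the remainder 'no teacher who praised some child' is not a VP under these rules.

Ungrammatical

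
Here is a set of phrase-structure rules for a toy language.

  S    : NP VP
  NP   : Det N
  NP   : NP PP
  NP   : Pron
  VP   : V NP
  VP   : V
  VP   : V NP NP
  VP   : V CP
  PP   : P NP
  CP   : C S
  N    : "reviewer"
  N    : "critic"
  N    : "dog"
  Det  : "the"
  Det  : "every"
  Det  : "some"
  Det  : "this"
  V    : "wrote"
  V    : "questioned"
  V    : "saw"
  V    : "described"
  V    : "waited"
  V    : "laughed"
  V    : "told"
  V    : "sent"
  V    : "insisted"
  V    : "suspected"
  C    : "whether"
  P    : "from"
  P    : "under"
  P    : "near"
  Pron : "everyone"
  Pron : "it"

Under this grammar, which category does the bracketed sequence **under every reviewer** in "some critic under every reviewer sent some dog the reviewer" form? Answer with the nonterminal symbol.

PP

[S [NP [NP [Det some] [N critic]] [PP [P under] [NP [Det every] [N reviewer]]]] [VP [V sent] [NP [Det some] [N dog]] [NP [Det the] [N reviewer]]]]
The span 'under every reviewer' is the PP node built by PP → P NP.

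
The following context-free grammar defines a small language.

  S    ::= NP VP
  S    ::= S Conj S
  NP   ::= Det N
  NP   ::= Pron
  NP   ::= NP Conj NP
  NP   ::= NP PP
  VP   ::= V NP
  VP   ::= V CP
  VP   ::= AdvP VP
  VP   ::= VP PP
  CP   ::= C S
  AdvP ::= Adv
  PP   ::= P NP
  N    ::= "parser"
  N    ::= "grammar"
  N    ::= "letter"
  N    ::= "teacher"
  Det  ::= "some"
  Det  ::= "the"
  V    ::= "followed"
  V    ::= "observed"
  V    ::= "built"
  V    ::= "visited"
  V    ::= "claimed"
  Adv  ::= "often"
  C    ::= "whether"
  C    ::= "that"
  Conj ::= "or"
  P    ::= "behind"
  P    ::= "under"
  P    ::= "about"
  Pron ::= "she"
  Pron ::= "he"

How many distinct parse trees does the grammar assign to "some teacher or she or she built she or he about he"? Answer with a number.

6

Two of the 6 distinct bracketings:
[S [NP [NP [Det some] [N teacher]] [Conj or] [NP [NP [Pron she]] [Conj or] [NP [Pron she]]]] [VP [V built] [NP [NP [Pron she]] [Conj or] [NP [NP [Pron he]] [PP [P about] [NP [Pron he]]]]]]]
[S [NP [NP [Det some] [N teacher]] [Conj or] [NP [NP [Pron she]] [Conj or] [NP [Pron she]]]] [VP [V built] [NP [NP [NP [Pron she]] [Conj or] [NP [Pron he]]] [PP [P about] [NP [Pron he]]]]]]
The trees differ in how a recursive rule is bracketed over the same span.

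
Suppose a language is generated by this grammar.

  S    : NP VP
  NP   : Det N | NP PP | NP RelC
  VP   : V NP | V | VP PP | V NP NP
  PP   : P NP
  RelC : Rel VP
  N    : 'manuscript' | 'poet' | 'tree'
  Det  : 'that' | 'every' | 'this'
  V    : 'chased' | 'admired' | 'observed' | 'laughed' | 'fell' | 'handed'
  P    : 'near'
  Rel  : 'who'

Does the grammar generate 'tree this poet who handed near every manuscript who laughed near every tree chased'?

For S → NP VP, no prefix of the string parses as an NP.

Ungrammatical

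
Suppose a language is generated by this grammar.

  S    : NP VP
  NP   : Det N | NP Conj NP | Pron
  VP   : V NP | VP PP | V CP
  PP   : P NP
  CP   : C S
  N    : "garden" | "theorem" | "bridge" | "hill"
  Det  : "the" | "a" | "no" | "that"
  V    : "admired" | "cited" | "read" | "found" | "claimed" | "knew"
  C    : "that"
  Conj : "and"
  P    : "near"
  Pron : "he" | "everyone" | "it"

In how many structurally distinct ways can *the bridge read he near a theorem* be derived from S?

1

[S [NP [Det the] [N bridge]] [VP [VP [V read] [NP [Pron he]]] [PP [P near] [NP [Det a] [N theorem]]]]]
No rule offers an alternative attachment or grouping for any span, so this is the only derivation.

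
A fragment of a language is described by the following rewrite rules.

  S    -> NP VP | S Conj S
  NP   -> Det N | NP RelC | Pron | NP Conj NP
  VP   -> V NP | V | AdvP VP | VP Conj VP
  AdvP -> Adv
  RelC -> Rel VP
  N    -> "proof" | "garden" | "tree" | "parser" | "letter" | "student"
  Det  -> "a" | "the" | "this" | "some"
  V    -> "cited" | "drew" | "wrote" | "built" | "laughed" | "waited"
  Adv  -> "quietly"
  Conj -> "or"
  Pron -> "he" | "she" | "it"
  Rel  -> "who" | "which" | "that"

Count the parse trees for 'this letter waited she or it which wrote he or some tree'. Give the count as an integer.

Two of the 5 distinct bracketings:
[S [NP [Det this] [N letter]] [VP [V waited] [NP [NP [NP [Pron she]] [Conj or] [NP [Pron it]]] [RelC [Rel which] [VP [V wrote] [NP [NP [Pron he]] [Conj or] [NP [Det some] [N tree]]]]]]]]
[S [NP [Det this] [N letter]] [VP [V waited] [NP [NP [Pron she]] [Conj or] [NP [NP [Pron it]] [RelC [Rel which] [VP [V wrote] [NP [NP [Pron he]] [Conj or] [NP [Det some] [N tree]]]]]]]]]
The trees differ in how a recursive rule is bracketed over the same span.

5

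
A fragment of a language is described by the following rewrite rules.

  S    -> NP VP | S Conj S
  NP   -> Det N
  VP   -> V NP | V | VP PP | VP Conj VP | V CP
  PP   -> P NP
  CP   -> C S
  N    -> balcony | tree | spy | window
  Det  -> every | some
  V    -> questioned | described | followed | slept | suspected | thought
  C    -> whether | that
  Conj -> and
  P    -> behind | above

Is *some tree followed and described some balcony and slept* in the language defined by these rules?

Grammatical

[S [NP [Det some] [N tree]] [VP [VP [V followed]] [Conj and] [VP [VP [V described] [NP [Det some] [N balcony]]] [Conj and] [VP [V slept]]]]]
Each bracket corresponds to one application of a listed rule, so the string is derivable from S.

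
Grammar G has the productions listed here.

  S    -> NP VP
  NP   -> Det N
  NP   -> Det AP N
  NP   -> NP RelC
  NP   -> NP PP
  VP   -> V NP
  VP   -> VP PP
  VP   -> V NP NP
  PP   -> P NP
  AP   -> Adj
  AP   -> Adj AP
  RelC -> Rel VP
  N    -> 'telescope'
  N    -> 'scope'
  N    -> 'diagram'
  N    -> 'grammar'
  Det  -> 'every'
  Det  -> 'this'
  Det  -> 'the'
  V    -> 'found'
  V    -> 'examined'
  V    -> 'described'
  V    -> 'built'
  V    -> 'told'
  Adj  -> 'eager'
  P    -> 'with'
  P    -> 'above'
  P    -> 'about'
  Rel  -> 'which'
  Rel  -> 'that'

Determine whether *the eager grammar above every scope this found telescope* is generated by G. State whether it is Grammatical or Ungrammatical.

Ungrammatical

A Det word can never sit immediately before a V word in any string this grammar generates, so the substring 'this found' rules out a derivation.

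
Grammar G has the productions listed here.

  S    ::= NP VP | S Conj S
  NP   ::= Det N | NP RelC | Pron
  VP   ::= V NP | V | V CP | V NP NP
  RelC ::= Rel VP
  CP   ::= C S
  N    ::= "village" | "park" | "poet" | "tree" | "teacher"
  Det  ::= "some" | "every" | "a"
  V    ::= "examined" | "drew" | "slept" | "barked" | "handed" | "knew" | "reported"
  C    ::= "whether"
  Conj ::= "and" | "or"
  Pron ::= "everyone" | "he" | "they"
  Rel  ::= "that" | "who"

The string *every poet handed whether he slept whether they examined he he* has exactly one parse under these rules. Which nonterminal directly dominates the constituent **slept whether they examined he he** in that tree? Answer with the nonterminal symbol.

[S [NP [Det every] [N poet]] [VP [V handed] [CP [C whether] [S [NP [Pron he]] [VP [V slept] [CP [C whether] [S [NP [Pron they]] [VP [V examined] [NP [Pron he]] [NP [Pron he]]]]]]]]]]
The span 'slept whether they examined he he' is the VP node built by VP → V CP.
Its mother is the S built by S → NP VP.

S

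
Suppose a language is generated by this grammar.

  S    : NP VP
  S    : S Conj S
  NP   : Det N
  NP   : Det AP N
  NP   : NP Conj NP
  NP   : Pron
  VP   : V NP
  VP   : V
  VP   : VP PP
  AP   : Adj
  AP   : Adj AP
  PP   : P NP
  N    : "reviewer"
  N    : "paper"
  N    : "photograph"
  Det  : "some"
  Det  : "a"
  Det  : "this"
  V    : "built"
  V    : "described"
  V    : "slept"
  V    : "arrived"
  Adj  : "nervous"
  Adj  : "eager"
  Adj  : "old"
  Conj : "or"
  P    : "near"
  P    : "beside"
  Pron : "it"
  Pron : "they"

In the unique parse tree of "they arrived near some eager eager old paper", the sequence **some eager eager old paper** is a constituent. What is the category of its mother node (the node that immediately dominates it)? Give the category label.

S
  NP
    Pron: they
  VP
    VP
      V: arrived
    PP
      P: near
      NP
        Det: some
        AP
          Adj: eager
          AP
            Adj: eager
            AP
              Adj: old
        N: paper
The span 'some eager eager old paper' is the NP node built by NP → Det AP N.
Its mother is the PP built by PP → P NP.

PP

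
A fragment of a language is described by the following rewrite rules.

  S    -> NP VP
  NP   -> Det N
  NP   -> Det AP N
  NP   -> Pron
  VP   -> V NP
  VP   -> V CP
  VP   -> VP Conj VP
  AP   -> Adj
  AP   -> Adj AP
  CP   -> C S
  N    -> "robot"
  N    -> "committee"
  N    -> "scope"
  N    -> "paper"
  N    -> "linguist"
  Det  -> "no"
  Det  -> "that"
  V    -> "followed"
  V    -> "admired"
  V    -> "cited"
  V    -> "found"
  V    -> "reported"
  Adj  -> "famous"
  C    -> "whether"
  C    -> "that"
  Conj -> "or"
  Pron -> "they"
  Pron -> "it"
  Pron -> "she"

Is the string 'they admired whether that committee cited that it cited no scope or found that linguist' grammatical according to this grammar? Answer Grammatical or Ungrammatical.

Grammatical

[S [NP [Pron they]] [VP [V admired] [CP [C whether] [S [NP [Det that] [N committee]] [VP [V cited] [CP [C that] [S [NP [Pron it]] [VP [VP [V cited] [NP [Det no] [N scope]]] [Conj or] [VP [V found] [NP [Det that] [N linguist]]]]]]]]]]]
Every word is introduced by a lexical rule and the phrasal rules combine the resulting categories into a single S.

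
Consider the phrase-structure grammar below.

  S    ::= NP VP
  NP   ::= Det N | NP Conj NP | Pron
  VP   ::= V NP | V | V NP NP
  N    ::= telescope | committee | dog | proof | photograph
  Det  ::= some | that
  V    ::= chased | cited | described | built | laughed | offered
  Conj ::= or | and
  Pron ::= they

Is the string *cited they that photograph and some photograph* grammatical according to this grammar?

Ungrammatical

For S → NP VP, no prefix of the string parses as an NP.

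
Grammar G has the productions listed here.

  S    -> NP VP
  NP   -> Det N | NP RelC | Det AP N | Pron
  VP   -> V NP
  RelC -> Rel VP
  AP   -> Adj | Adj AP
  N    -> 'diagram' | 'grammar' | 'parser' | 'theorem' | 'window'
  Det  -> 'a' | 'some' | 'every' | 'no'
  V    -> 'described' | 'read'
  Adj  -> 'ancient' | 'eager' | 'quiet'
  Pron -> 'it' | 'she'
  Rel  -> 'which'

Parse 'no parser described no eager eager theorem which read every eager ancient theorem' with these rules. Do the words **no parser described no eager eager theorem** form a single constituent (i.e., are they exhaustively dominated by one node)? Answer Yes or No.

No

[S [NP [Det no] [N parser]] [VP [V described] [NP [NP [Det no] [AP [Adj eager] [AP [Adj eager]]] [N theorem]] [RelC [Rel which] [VP [V read] [NP [Det every] [AP [Adj eager] [AP [Adj ancient]]] [N theorem]]]]]]]
The smallest constituent containing 'no parser described no eager eager theorem' is the S spanning 'no parser described no eager eager theorem which read every eager ancient theorem'; no single node in the tree dominates exactly the given words.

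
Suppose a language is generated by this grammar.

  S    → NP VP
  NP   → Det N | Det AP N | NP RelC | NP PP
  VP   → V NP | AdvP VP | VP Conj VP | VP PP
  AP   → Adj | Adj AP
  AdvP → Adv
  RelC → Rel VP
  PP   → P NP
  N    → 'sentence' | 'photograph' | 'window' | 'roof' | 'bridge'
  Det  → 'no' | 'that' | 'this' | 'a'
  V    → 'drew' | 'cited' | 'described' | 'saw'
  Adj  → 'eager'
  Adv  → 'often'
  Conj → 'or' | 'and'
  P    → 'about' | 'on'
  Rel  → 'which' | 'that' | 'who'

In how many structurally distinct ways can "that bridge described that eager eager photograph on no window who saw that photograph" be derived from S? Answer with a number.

3

Two of the 3 distinct bracketings:
[S [NP [Det that] [N bridge]] [VP [V described] [NP [NP [NP [Det that] [AP [Adj eager] [AP [Adj eager]]] [N photograph]] [PP [P on] [NP [Det no] [N window]]]] [RelC [Rel who] [VP [V saw] [NP [Det that] [N photograph]]]]]]]
[S [NP [Det that] [N bridge]] [VP [V described] [NP [NP [Det that] [AP [Adj eager] [AP [Adj eager]]] [N photograph]] [PP [P on] [NP [NP [Det no] [N window]] [RelC [Rel who] [VP [V saw] [NP [Det that] [N photograph]]]]]]]]]
The trees differ in how a recursive rule is bracketed over the same span.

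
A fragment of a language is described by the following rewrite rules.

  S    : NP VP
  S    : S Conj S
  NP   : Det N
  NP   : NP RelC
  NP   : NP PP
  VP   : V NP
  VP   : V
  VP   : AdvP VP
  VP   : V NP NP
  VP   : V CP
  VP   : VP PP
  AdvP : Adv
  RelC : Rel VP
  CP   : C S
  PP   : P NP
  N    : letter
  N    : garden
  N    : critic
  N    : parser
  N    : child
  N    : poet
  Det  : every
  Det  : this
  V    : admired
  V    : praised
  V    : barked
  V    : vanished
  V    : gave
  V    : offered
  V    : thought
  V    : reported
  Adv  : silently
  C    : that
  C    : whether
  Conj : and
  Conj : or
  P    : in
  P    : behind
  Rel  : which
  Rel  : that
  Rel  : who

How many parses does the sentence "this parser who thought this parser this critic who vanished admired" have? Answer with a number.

The two bracketings:
[S [NP [NP [Det this] [N parser]] [RelC [Rel who] [VP [V thought] [NP [Det this] [N parser]] [NP [NP [Det this] [N critic]] [RelC [Rel who] [VP [V vanished]]]]]]] [VP [V admired]]]
[S [NP [NP [NP [Det this] [N parser]] [RelC [Rel who] [VP [V thought] [NP [Det this] [N parser]] [NP [Det this] [N critic]]]]] [RelC [Rel who] [VP [V vanished]]]] [VP [V admired]]]
The trees differ in how a recursive rule is bracketed over the same span.

2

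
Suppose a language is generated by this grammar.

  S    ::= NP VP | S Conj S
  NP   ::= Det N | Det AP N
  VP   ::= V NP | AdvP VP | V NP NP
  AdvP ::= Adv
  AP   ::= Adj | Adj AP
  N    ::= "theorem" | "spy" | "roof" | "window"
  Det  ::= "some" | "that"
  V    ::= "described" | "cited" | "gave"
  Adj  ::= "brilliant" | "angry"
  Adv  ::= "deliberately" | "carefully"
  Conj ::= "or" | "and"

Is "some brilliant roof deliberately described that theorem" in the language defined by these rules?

Grammatical

S
  NP
    Det: some
    AP
      Adj: brilliant
    N: roof
  VP
    AdvP
      Adv: deliberately
    VP
      V: described
      NP
        Det: that
        N: theorem
The bracketing above is licensed at every node by one of the given productions, with S at the root.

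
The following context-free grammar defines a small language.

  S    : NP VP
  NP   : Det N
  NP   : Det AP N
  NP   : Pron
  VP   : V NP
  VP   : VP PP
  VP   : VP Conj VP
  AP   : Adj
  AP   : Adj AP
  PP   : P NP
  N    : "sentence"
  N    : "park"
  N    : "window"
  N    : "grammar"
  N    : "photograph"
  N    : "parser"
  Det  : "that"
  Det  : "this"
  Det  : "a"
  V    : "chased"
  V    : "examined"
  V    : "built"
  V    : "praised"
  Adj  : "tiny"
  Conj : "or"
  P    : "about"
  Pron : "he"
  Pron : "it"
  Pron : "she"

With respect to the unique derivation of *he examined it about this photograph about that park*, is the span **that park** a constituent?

Yes

[S [NP [Pron he]] [VP [VP [VP [V examined] [NP [Pron it]]] [PP [P about] [NP [Det this] [N photograph]]]] [PP [P about] [NP [Det that] [N park]]]]]
The words 'that park' are exhaustively dominated by a single NP node (built by NP → Det N), so they form a constituent.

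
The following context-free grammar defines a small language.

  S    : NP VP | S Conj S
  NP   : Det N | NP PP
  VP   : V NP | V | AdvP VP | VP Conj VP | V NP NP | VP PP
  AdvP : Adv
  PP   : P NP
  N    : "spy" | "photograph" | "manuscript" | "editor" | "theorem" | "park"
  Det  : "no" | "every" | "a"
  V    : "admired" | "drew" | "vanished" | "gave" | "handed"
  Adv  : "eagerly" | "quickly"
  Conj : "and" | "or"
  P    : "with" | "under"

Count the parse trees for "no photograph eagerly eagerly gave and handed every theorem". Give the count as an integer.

3

Two of the 3 distinct bracketings:
[S [NP [Det no] [N photograph]] [VP [AdvP [Adv eagerly]] [VP [AdvP [Adv eagerly]] [VP [VP [V gave]] [Conj and] [VP [V handed] [NP [Det every] [N theorem]]]]]]]
[S [NP [Det no] [N photograph]] [VP [AdvP [Adv eagerly]] [VP [VP [AdvP [Adv eagerly]] [VP [V gave]]] [Conj and] [VP [V handed] [NP [Det every] [N theorem]]]]]]
The trees differ in how a recursive rule is bracketed over the same span.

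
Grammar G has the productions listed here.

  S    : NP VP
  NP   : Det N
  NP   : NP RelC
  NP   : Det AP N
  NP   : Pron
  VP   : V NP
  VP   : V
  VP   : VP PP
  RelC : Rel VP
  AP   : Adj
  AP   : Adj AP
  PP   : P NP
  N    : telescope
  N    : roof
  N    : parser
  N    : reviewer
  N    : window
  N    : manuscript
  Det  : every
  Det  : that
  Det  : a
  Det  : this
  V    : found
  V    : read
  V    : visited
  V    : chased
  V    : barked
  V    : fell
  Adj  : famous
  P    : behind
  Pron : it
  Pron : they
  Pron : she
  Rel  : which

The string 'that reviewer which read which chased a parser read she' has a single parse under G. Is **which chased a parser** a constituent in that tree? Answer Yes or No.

Yes

[S [NP [NP [NP [Det that] [N reviewer]] [RelC [Rel which] [VP [V read]]]] [RelC [Rel which] [VP [V chased] [NP [Det a] [N parser]]]]] [VP [V read] [NP [Pron she]]]]
The words 'which chased a parser' are exhaustively dominated by a single RelC node (built by RelC → Rel VP), so they form a constituent.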